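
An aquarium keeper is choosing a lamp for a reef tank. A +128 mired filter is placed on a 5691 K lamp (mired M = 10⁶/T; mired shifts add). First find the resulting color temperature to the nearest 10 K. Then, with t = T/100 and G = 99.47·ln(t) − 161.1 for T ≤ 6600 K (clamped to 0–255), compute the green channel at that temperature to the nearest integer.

186

M_in = 10⁶/5691 = 175.72; M_out = 175.72 + (+128) = 303.72.
T_out = 10⁶/303.72 = 3292.5 K → 3290 K; t = 32.9.
G = 99.47·ln 32.9 − 161.1 = 99.47·3.4935 − 161.1 = 186.396.
Rounded: 186.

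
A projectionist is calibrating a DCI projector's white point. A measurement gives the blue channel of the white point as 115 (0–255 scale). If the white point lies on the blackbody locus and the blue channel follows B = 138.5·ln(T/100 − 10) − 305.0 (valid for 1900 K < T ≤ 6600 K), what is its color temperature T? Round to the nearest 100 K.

3100 K

ln(t − 10) = (115 + 305.0) / 138.5 = 3.0325.
t − 10 = e^3.0325 = 20.749, so t = 30.749.
T = 100·t = 3075 K → 3100 K to the nearest 100 K.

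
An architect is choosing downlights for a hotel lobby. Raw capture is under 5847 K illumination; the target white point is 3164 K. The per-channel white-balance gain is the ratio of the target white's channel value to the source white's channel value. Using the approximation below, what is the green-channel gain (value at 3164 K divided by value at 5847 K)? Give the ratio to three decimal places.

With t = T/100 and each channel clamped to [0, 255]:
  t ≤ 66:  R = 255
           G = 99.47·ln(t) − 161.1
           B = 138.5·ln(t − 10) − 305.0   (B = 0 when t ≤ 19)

At 5847 K (t = 58.47):
  G = 99.47·ln 58.47 − 161.1 = 99.47·4.0685 − 161.1 = 243.595.
At 3164 K (t = 31.64):
  G = 99.47·ln 31.64 − 161.1 = 99.47·3.4544 − 161.1 = 182.511.
Gain = 182.511 / 243.595 = 0.7492 → 0.749.

0.749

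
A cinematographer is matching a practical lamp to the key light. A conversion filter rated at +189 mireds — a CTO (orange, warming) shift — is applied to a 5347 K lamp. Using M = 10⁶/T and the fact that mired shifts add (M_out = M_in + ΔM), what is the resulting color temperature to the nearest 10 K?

2660 K

M_in = 10⁶/5347 = 187.02 mireds.
M_out = 187.02 + (+189) = 376.02 mireds.
T_out = 10⁶/376.02 = 2659.4 K → 2660 K.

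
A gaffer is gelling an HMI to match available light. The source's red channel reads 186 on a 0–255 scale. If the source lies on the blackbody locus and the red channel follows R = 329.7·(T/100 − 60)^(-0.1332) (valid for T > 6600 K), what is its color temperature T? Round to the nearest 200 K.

(t − 60)^(-0.1332) = 186/329.7 = 0.56415.
t − 60 = 0.56415^(1/-0.1332) = 0.56415^(-7.508) = 73.521, so t = 133.521.
T = 100·t = 13352 K → 13400 K to the nearest 200 K.

13400 K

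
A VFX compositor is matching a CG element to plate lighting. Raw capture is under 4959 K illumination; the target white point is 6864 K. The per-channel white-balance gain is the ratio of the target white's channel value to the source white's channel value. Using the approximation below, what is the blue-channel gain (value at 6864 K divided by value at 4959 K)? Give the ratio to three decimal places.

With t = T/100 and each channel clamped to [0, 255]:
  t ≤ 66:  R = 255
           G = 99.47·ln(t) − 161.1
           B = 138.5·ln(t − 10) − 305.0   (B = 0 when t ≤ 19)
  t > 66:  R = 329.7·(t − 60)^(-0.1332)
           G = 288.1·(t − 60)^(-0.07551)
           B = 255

At 4959 K (t = 49.59):
  B = 138.5·ln(49.59 − 10) − 305.0 = 138.5·ln 39.59 − 305.0 = 138.5·3.6786 − 305.0 = 204.483.
At 6864 K (t = 68.64):
  B = 255 by definition for t > 66.
Gain = 255.000 / 204.483 = 1.2470 → 1.247.

1.247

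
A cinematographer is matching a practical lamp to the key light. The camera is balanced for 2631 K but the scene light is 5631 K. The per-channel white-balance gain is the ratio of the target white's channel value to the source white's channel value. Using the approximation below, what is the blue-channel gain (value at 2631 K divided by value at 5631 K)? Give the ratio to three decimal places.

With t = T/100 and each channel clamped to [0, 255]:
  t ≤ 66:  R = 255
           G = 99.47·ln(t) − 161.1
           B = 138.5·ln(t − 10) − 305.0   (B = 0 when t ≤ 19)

0.361

At 5631 K (t = 56.31):
  B = 138.5·ln(56.31 − 10) − 305.0 = 138.5·ln 46.31 − 305.0 = 138.5·3.8354 − 305.0 = 226.197.
At 2631 K (t = 26.31):
  B = 138.5·ln(26.31 − 10) − 305.0 = 138.5·ln 16.31 − 305.0 = 138.5·2.7918 − 305.0 = 81.661.
Gain = 81.661 / 226.197 = 0.3610 → 0.361.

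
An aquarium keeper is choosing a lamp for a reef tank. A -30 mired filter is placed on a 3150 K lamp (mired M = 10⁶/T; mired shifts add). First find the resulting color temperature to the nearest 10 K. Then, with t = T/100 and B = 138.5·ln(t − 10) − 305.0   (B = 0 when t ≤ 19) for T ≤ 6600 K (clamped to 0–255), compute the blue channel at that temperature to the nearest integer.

140

M_in = 10⁶/3150 = 317.46; M_out = 317.46 + (-30) = 287.46.
T_out = 10⁶/287.46 = 3478.7 K → 3480 K; t = 34.8.
B = 138.5·ln(34.8 − 10) − 305.0 = 138.5·ln 24.8 − 305.0 = 138.5·3.2108 − 305.0 = 139.702.
Rounded: 140.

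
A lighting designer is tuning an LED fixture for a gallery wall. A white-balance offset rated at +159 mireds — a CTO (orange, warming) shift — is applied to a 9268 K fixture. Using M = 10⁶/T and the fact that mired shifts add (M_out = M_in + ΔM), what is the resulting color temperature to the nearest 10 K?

3750 K

M_in = 10⁶/9268 = 107.90 mireds.
M_out = 107.90 + (+159) = 266.90 mireds.
T_out = 10⁶/266.90 = 3746.7 K → 3750 K.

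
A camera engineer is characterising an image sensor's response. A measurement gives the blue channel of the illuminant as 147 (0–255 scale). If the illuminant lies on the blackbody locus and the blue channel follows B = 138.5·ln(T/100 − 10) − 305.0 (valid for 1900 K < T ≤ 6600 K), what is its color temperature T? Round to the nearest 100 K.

3600 K

ln(t − 10) = (147 + 305.0) / 138.5 = 3.2635.
t − 10 = e^3.2635 = 26.142, so t = 36.142.
T = 100·t = 3614 K → 3600 K to the nearest 100 K.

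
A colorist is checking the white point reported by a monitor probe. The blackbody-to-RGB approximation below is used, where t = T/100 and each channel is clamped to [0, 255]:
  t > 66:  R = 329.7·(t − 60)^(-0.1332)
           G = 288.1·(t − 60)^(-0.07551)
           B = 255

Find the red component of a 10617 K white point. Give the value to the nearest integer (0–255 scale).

198

t = 10617/100 = 106.17; the t > 66 branch applies.
R = 329.7·(106.17 − 60)^(-0.1332) = 329.7·46.17^(-0.1332) = 329.7·0.60022 = 197.891.
Rounded: 198.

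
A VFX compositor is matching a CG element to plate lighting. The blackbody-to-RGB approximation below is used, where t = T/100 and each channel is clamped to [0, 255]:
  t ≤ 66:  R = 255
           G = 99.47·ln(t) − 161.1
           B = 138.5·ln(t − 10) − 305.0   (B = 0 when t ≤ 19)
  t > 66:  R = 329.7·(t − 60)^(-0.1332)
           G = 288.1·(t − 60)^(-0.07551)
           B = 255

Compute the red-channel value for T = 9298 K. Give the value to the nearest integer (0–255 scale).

t = 9298/100 = 92.98; the t > 66 branch applies.
R = 329.7·(92.98 − 60)^(-0.1332) = 329.7·32.98^(-0.1332) = 329.7·0.62772 = 206.961.
Rounded: 207.

207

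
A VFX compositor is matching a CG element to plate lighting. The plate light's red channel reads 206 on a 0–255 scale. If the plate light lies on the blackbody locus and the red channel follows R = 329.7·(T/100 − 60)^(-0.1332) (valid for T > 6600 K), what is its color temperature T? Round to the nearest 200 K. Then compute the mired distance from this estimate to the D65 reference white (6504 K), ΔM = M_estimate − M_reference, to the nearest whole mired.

-47 mireds

(t − 60)^(-0.1332) = 206/329.7 = 0.62481.
t − 60 = 0.62481^(1/-0.1332) = 0.62481^(-7.508) = 34.152, so t = 94.152.
T = 100·t = 9415 K → 9400 K to the nearest 200 K.
M_estimate = 10⁶/9400 = 106.38; M_reference = 10⁶/6504 = 153.75.
ΔM = 106.38 − 153.75 = -47.37 → -47 mireds.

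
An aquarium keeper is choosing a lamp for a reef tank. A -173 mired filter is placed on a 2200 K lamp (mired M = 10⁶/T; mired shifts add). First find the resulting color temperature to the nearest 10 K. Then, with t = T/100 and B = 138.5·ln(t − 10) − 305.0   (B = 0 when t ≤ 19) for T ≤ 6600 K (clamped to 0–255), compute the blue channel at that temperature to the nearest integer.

144

M_in = 10⁶/2200 = 454.55; M_out = 454.55 + (-173) = 281.55.
T_out = 10⁶/281.55 = 3551.8 K → 3550 K; t = 35.5.
B = 138.5·ln(35.5 − 10) − 305.0 = 138.5·ln 25.5 − 305.0 = 138.5·3.2387 − 305.0 = 143.557.
Rounded: 144.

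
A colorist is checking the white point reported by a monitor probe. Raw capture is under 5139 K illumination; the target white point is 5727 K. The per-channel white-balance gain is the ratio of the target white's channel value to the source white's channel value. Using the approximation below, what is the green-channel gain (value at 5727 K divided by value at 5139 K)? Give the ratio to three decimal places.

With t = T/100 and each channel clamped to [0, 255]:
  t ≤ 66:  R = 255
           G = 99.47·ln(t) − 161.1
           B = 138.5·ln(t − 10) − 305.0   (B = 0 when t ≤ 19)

1.047

At 5139 K (t = 51.39):
  G = 99.47·ln 51.39 − 161.1 = 99.47·3.9394 − 161.1 = 230.756.
At 5727 K (t = 57.27):
  G = 99.47·ln 57.27 − 161.1 = 99.47·4.0478 − 161.1 = 241.532.
Gain = 241.532 / 230.756 = 1.0467 → 1.047.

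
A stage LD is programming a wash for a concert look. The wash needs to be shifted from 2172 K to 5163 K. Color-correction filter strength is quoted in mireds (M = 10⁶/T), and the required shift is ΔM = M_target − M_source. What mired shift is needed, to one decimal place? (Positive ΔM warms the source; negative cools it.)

-266.7 mireds

M_source = 10⁶/2172 = 460.405; M_target = 10⁶/5163 = 193.686.
ΔM = 193.686 − 460.405 = -266.719 → -266.7 mireds, a cooling shift.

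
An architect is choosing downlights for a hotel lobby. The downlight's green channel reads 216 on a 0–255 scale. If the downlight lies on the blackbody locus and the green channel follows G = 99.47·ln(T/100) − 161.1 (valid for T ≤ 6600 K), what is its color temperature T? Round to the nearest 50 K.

4450 K

ln t = (216 + 161.1) / 99.47 = 3.7911.
t = e^3.7911 = 44.305.
T = 100·t = 4430 K → 4450 K to the nearest 50 K.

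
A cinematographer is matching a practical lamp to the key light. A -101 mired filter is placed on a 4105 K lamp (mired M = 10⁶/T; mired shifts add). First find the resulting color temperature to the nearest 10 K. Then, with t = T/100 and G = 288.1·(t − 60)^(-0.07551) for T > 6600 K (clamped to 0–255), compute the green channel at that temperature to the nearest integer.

M_in = 10⁶/4105 = 243.61; M_out = 243.61 + (-101) = 142.61.
T_out = 10⁶/142.61 = 7012.4 K → 7010 K; t = 70.1.
G = 288.1·(70.1 − 60)^(-0.07551) = 288.1·10.1^(-0.07551) = 288.1·0.83978 = 241.940.
Rounded: 242.

242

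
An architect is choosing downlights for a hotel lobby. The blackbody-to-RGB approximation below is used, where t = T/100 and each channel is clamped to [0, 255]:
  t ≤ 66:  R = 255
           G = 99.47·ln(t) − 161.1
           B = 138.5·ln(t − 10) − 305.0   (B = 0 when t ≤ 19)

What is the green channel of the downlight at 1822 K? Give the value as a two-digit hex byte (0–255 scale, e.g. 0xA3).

0x80

t = 1822/100 = 18.22; the t ≤ 66 branch applies.
G = 99.47·ln 18.22 − 161.1 = 99.47·2.9025 − 161.1 = 127.614.
Rounded: 128; in hex, 0x80.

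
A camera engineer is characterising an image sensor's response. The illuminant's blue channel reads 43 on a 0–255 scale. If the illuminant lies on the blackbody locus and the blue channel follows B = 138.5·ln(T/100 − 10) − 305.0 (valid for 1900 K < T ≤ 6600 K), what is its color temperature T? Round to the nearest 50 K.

ln(t − 10) = (43 + 305.0) / 138.5 = 2.5126.
t − 10 = e^2.5126 = 12.337, so t = 22.337.
T = 100·t = 2234 K → 2250 K to the nearest 50 K.

2250 K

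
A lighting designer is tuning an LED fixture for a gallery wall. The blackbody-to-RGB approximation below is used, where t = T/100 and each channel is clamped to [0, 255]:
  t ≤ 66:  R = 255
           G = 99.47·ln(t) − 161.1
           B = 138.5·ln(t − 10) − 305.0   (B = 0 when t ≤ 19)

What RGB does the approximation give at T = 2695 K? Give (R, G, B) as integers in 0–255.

(255, 167, 87)

t = 2695/100 = 26.95; the t ≤ 66 branch applies.
R = 255 by definition for t ≤ 66.
G = 99.47·ln 26.95 − 161.1 = 99.47·3.2940 − 161.1 = 166.553.
B = 138.5·ln(26.95 − 10) − 305.0 = 138.5·ln 16.95 − 305.0 = 138.5·2.8303 − 305.0 = 86.992.
Rounded: (255, 167, 87).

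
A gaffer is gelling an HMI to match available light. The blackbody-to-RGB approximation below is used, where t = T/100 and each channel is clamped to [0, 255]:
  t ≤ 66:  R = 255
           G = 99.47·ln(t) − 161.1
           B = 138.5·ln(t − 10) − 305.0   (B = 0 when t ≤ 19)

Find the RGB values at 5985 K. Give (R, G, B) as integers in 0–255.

(255, 246, 236)

t = 5985/100 = 59.85; the t ≤ 66 branch applies.
R = 255 by definition for t ≤ 66.
G = 99.47·ln 59.85 − 161.1 = 99.47·4.0918 − 161.1 = 245.915.
B = 138.5·ln(59.85 − 10) − 305.0 = 138.5·ln 49.85 − 305.0 = 138.5·3.9090 − 305.0 = 236.399.
Rounded: (255, 246, 236).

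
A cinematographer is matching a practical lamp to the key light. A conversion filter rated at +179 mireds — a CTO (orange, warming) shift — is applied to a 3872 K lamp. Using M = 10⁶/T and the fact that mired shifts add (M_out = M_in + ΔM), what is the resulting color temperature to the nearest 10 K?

M_in = 10⁶/3872 = 258.26 mireds.
M_out = 258.26 + (+179) = 437.26 mireds.
T_out = 10⁶/437.26 = 2286.9 K → 2290 K.

2290 K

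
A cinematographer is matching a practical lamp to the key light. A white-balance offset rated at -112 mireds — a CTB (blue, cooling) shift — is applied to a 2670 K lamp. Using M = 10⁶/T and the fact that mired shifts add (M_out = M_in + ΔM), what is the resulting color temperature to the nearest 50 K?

M_in = 10⁶/2670 = 374.53 mireds.
M_out = 374.53 + (-112) = 262.53 mireds.
T_out = 10⁶/262.53 = 3809.1 K → 3800 K.

3800 K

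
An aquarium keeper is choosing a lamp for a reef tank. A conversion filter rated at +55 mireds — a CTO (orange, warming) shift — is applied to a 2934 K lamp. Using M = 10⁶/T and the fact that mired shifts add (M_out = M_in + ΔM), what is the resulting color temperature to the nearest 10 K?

M_in = 10⁶/2934 = 340.83 mireds.
M_out = 340.83 + (+55) = 395.83 mireds.
T_out = 10⁶/395.83 = 2526.3 K → 2530 K.

2530 K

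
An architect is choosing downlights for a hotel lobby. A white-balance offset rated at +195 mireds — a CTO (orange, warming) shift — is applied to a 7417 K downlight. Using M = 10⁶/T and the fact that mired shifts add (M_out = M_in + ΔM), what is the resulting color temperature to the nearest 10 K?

M_in = 10⁶/7417 = 134.83 mireds.
M_out = 134.83 + (+195) = 329.83 mireds.
T_out = 10⁶/329.83 = 3031.9 K → 3030 K.

3030 K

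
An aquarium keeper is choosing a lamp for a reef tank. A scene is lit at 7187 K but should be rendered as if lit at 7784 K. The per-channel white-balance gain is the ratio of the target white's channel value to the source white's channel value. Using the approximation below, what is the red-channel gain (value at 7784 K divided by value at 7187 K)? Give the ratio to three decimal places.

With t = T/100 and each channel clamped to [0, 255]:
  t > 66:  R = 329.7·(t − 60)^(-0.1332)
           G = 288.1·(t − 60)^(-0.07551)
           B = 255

At 7187 K (t = 71.87):
  R = 329.7·(71.87 − 60)^(-0.1332) = 329.7·11.87^(-0.1332) = 329.7·0.71926 = 237.139.
At 7784 K (t = 77.84):
  R = 329.7·(77.84 − 60)^(-0.1332) = 329.7·17.84^(-0.1332) = 329.7·0.68126 = 224.612.
Gain = 224.612 / 237.139 = 0.9472 → 0.947.

0.947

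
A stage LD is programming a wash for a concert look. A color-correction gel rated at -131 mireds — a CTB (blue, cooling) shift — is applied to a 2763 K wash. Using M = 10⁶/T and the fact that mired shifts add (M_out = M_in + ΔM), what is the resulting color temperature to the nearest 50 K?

M_in = 10⁶/2763 = 361.93 mireds.
M_out = 361.93 + (-131) = 230.93 mireds.
T_out = 10⁶/230.93 = 4330.4 K → 4350 K.

4350 K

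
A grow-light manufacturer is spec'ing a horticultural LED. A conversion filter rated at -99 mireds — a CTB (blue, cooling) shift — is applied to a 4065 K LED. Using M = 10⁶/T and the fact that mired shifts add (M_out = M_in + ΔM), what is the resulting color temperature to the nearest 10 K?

M_in = 10⁶/4065 = 246.00 mireds.
M_out = 246.00 + (-99) = 147.00 mireds.
T_out = 10⁶/147.00 = 6802.6 K → 6800 K.

6800 K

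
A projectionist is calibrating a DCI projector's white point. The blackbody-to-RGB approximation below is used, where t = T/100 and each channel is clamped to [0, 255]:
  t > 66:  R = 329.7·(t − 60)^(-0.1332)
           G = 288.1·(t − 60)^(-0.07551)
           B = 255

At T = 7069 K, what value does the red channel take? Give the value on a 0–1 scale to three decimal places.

t = 7069/100 = 70.69; the t > 66 branch applies.
R = 329.7·(70.69 − 60)^(-0.1332) = 329.7·10.69^(-0.1332) = 329.7·0.72936 = 240.469.
On a 0–1 scale: 240.469/255 = 0.9430 → 0.943.

0.943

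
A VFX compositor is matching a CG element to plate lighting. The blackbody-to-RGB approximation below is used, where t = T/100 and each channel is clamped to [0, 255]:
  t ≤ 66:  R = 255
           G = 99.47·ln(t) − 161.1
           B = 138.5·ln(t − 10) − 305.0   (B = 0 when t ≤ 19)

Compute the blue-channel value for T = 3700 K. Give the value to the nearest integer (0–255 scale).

t = 3700/100 = 37; the t ≤ 66 branch applies.
B = 138.5·ln(37 − 10) − 305.0 = 138.5·ln 27 − 305.0 = 138.5·3.2958 − 305.0 = 151.473.
Rounded: 151.

151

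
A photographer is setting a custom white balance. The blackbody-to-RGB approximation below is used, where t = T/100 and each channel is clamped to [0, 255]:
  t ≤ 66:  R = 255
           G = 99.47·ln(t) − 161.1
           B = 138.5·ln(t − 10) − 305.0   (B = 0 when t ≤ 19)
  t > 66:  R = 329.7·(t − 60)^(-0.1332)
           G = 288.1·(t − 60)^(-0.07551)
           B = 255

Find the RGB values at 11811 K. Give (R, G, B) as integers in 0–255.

t = 11811/100 = 118.11; the t > 66 branch applies.
R = 329.7·(118.11 − 60)^(-0.1332) = 329.7·58.11^(-0.1332) = 329.7·0.58211 = 191.920.
G = 288.1·(118.11 − 60)^(-0.07551) = 288.1·58.11^(-0.07551) = 288.1·0.73584 = 211.995.
B = 255 by definition for t > 66.
Rounded: (192, 212, 255).

(192, 212, 255)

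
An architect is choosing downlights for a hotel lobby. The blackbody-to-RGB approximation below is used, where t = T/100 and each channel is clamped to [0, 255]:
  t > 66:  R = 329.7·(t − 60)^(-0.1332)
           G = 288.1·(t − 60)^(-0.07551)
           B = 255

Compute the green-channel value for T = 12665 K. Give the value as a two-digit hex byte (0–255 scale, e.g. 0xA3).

0xD2

t = 12665/100 = 126.65; the t > 66 branch applies.
G = 288.1·(126.65 − 60)^(-0.07551) = 288.1·66.65^(-0.07551) = 288.1·0.72826 = 209.811.
Rounded: 210; in hex, 0xD2.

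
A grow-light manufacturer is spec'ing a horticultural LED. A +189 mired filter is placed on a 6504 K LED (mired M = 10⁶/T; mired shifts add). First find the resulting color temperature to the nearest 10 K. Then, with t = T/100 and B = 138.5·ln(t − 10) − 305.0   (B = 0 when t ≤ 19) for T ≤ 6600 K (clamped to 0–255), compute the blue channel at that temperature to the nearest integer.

M_in = 10⁶/6504 = 153.75; M_out = 153.75 + (+189) = 342.75.
T_out = 10⁶/342.75 = 2917.6 K → 2920 K; t = 29.2.
B = 138.5·ln(29.2 − 10) − 305.0 = 138.5·ln 19.2 − 305.0 = 138.5·2.9549 − 305.0 = 104.255.
Rounded: 104.

104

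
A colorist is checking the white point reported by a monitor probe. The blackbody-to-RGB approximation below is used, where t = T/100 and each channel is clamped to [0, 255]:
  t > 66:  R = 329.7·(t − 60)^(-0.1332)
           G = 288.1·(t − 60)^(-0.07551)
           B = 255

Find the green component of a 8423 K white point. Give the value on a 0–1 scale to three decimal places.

t = 8423/100 = 84.23; the t > 66 branch applies.
G = 288.1·(84.23 − 60)^(-0.07551) = 288.1·24.23^(-0.07551) = 288.1·0.78608 = 226.470.
On a 0–1 scale: 226.470/255 = 0.8881 → 0.888.

0.888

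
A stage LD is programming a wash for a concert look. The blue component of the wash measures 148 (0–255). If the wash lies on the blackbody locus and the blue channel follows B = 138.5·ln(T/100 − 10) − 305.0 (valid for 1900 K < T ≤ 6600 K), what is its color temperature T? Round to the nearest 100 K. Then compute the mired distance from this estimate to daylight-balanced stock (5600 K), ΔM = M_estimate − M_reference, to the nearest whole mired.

+99 mireds

ln(t − 10) = (148 + 305.0) / 138.5 = 3.2708.
t − 10 = e^3.2708 = 26.331, so t = 36.331.
T = 100·t = 3633 K → 3600 K to the nearest 100 K.
M_estimate = 10⁶/3600 = 277.78; M_reference = 10⁶/5600 = 178.57.
ΔM = 277.78 − 178.57 = 99.21 → +99 mireds.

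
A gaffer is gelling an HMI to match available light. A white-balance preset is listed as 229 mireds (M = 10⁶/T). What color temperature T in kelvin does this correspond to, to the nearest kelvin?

T = 10⁶ / 229 = 4366.81 K → 4367 K.

4367 K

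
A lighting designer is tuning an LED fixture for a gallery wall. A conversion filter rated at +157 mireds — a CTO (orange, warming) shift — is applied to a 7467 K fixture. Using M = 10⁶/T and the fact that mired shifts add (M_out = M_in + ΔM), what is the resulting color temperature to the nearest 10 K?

M_in = 10⁶/7467 = 133.92 mireds.
M_out = 133.92 + (+157) = 290.92 mireds.
T_out = 10⁶/290.92 = 3437.3 K → 3440 K.

3440 K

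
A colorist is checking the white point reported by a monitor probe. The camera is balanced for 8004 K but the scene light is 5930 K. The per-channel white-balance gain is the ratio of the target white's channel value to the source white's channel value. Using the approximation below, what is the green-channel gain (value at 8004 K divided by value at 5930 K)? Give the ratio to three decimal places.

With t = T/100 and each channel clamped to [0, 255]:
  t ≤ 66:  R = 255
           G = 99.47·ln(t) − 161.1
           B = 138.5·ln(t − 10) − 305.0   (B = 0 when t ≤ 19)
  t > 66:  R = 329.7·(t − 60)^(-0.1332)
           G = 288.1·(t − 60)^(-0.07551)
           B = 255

0.938

At 5930 K (t = 59.3):
  G = 99.47·ln 59.3 − 161.1 = 99.47·4.0826 − 161.1 = 244.997.
At 8004 K (t = 80.04):
  G = 288.1·(80.04 − 60)^(-0.07551) = 288.1·20.04^(-0.07551) = 288.1·0.79743 = 229.740.
Gain = 229.740 / 244.997 = 0.9377 → 0.938.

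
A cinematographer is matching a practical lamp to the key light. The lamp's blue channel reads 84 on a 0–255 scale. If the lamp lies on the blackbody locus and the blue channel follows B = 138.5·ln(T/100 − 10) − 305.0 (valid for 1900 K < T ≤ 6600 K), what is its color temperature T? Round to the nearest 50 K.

2650 K

ln(t − 10) = (84 + 305.0) / 138.5 = 2.8087.
t − 10 = e^2.8087 = 16.588, so t = 26.588.
T = 100·t = 2659 K → 2650 K to the nearest 50 K.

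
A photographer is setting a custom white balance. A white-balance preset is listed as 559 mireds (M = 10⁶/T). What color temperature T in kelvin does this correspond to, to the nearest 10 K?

1790 K

T = 10⁶ / 559 = 1788.91 K → 1790 K.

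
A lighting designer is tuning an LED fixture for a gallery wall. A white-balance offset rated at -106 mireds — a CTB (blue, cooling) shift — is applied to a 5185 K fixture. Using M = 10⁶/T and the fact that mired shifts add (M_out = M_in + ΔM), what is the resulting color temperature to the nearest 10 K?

11510 K

M_in = 10⁶/5185 = 192.86 mireds.
M_out = 192.86 + (-106) = 86.86 mireds.
T_out = 10⁶/86.86 = 11512.2 K → 11510 K.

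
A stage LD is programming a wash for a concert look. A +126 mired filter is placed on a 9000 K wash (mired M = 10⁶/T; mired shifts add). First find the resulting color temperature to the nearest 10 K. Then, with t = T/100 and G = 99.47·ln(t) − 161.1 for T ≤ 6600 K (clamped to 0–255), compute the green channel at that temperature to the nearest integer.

M_in = 10⁶/9000 = 111.11; M_out = 111.11 + (+126) = 237.11.
T_out = 10⁶/237.11 = 4217.4 K → 4220 K; t = 42.2.
G = 99.47·ln 42.2 − 161.1 = 99.47·3.7424 − 161.1 = 211.159.
Rounded: 211.

211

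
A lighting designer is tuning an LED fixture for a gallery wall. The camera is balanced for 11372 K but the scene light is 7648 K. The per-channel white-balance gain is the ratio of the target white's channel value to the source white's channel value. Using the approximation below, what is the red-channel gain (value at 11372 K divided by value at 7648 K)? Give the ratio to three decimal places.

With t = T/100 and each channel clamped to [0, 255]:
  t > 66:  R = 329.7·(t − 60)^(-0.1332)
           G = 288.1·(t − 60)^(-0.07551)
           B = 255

0.854

At 7648 K (t = 76.48):
  R = 329.7·(76.48 − 60)^(-0.1332) = 329.7·16.48^(-0.1332) = 329.7·0.68850 = 226.997.
At 11372 K (t = 113.72):
  R = 329.7·(113.72 − 60)^(-0.1332) = 329.7·53.72^(-0.1332) = 329.7·0.58823 = 193.939.
Gain = 193.939 / 226.997 = 0.8544 → 0.854.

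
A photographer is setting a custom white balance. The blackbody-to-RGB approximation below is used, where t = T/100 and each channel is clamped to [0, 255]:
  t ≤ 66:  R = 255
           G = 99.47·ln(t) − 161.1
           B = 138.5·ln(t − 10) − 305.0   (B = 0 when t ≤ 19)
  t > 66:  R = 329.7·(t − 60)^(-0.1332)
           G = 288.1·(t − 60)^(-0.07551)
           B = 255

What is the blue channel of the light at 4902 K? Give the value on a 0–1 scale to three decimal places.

0.794

t = 4902/100 = 49.02; the t ≤ 66 branch applies.
B = 138.5·ln(49.02 − 10) − 305.0 = 138.5·ln 39.02 − 305.0 = 138.5·3.6641 − 305.0 = 202.474.
On a 0–1 scale: 202.474/255 = 0.7940 → 0.794.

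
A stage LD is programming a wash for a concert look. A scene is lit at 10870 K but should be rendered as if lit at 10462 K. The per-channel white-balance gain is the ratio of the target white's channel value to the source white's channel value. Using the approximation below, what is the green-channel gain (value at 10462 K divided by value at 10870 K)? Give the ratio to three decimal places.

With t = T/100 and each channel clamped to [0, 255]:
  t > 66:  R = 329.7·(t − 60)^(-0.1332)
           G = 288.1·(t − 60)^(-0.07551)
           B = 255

1.007

At 10870 K (t = 108.7):
  G = 288.1·(108.7 − 60)^(-0.07551) = 288.1·48.7^(-0.07551) = 288.1·0.74572 = 214.841.
At 10462 K (t = 104.62):
  G = 288.1·(104.62 − 60)^(-0.07551) = 288.1·44.62^(-0.07551) = 288.1·0.75066 = 216.266.
Gain = 216.266 / 214.841 = 1.0066 → 1.007.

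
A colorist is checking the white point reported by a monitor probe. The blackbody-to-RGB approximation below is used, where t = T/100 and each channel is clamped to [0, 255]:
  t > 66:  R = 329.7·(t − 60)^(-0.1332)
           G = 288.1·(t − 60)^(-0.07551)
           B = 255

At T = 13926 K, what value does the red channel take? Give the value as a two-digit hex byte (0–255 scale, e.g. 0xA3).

t = 13926/100 = 139.26; the t > 66 branch applies.
R = 329.7·(139.26 − 60)^(-0.1332) = 329.7·79.26^(-0.1332) = 329.7·0.55853 = 184.147.
Rounded: 184; in hex, 0xB8.

0xB8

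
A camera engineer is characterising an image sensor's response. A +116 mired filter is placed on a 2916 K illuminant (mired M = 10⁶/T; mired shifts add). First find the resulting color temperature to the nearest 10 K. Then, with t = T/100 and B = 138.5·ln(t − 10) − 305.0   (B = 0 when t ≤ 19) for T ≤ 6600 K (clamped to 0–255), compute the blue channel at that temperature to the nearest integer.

37

M_in = 10⁶/2916 = 342.94; M_out = 342.94 + (+116) = 458.94.
T_out = 10⁶/458.94 = 2179.0 K → 2180 K; t = 21.8.
B = 138.5·ln(21.8 − 10) − 305.0 = 138.5·ln 11.8 − 305.0 = 138.5·2.4681 − 305.0 = 36.832.
Rounded: 37.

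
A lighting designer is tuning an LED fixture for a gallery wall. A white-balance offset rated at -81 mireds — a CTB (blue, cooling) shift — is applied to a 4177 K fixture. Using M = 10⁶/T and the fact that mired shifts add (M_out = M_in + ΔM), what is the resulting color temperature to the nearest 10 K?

M_in = 10⁶/4177 = 239.41 mireds.
M_out = 239.41 + (-81) = 158.41 mireds.
T_out = 10⁶/158.41 = 6312.9 K → 6310 K.

6310 K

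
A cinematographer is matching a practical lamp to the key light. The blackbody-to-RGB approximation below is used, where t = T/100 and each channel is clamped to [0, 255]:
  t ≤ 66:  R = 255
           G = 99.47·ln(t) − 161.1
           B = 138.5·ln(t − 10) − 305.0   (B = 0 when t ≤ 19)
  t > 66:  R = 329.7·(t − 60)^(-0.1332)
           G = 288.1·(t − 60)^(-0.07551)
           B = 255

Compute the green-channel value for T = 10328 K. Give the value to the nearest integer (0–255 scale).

t = 10328/100 = 103.28; the t > 66 branch applies.
G = 288.1·(103.28 − 60)^(-0.07551) = 288.1·43.28^(-0.07551) = 288.1·0.75239 = 216.764.
Rounded: 217.

217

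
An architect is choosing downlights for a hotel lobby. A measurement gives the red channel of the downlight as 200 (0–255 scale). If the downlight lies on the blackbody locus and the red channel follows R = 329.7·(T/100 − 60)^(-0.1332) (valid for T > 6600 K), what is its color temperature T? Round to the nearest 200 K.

10200 K

(t − 60)^(-0.1332) = 200/329.7 = 0.60661.
t − 60 = 0.60661^(1/-0.1332) = 0.60661^(-7.508) = 42.638, so t = 102.638.
T = 100·t = 10264 K → 10200 K to the nearest 200 K.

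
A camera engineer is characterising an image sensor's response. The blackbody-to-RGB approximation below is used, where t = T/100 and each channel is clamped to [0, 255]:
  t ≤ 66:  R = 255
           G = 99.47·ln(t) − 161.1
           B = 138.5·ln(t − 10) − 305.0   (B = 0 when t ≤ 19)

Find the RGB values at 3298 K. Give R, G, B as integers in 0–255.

t = 3298/100 = 32.98; the t ≤ 66 branch applies.
R = 255 by definition for t ≤ 66.
G = 99.47·ln 32.98 − 161.1 = 99.47·3.4959 − 161.1 = 186.637.
B = 138.5·ln(32.98 − 10) − 305.0 = 138.5·ln 22.98 − 305.0 = 138.5·3.1346 − 305.0 = 129.145.
Rounded: (255, 187, 129).

R=255, G=187, B=129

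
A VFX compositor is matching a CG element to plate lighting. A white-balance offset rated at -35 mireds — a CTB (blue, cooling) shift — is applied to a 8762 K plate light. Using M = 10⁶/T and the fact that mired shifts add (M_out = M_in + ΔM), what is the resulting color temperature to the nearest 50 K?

12650 K

M_in = 10⁶/8762 = 114.13 mireds.
M_out = 114.13 + (-35) = 79.13 mireds.
T_out = 10⁶/79.13 = 12637.6 K → 12650 K.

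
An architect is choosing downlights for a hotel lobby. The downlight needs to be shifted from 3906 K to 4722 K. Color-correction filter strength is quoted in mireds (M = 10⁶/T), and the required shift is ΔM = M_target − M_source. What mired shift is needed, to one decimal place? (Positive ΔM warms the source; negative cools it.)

M_source = 10⁶/3906 = 256.016; M_target = 10⁶/4722 = 211.775.
ΔM = 211.775 − 256.016 = -44.242 → -44.2 mireds, a cooling shift.

-44.2 mireds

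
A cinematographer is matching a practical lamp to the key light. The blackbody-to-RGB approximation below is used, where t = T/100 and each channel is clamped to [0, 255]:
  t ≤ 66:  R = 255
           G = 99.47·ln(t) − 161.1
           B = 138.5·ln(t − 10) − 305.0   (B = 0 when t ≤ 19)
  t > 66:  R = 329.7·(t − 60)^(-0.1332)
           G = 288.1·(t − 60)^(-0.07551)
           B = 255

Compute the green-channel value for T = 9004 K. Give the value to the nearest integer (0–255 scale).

t = 9004/100 = 90.04; the t > 66 branch applies.
G = 288.1·(90.04 − 60)^(-0.07551) = 288.1·30.04^(-0.07551) = 288.1·0.77343 = 222.824.
Rounded: 223.

223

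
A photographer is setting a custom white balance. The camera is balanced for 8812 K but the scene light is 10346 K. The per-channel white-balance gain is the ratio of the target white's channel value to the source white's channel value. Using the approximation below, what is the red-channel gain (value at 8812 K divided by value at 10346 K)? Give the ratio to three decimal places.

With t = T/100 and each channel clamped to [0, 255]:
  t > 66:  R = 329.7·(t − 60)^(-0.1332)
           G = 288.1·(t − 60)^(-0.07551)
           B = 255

1.060

At 10346 K (t = 103.46):
  R = 329.7·(103.46 − 60)^(-0.1332) = 329.7·43.46^(-0.1332) = 329.7·0.60507 = 199.492.
At 8812 K (t = 88.12):
  R = 329.7·(88.12 − 60)^(-0.1332) = 329.7·28.12^(-0.1332) = 329.7·0.64120 = 211.402.
Gain = 211.402 / 199.492 = 1.0597 → 1.060.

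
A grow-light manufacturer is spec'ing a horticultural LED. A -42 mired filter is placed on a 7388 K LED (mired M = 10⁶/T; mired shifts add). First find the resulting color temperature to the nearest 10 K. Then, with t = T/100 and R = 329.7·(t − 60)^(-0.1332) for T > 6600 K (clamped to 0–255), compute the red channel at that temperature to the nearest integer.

197

M_in = 10⁶/7388 = 135.35; M_out = 135.35 + (-42) = 93.35.
T_out = 10⁶/93.35 = 10711.8 K → 10710 K; t = 107.1.
R = 329.7·(107.1 − 60)^(-0.1332) = 329.7·47.1^(-0.1332) = 329.7·0.59862 = 197.366.
Rounded: 197.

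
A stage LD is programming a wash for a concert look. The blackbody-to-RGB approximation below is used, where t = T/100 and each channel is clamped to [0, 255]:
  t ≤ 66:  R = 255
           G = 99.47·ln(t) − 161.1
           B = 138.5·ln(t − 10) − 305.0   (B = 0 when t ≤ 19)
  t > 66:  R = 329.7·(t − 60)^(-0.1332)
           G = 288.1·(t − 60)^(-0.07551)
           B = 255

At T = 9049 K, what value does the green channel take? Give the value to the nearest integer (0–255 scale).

t = 9049/100 = 90.49; the t > 66 branch applies.
G = 288.1·(90.49 − 60)^(-0.07551) = 288.1·30.49^(-0.07551) = 288.1·0.77256 = 222.574.
Rounded: 223.

223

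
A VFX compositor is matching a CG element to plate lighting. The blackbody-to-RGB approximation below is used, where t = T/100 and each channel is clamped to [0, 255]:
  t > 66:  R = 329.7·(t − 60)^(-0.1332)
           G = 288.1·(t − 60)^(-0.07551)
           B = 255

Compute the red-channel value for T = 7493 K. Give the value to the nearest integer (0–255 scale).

t = 7493/100 = 74.93; the t > 66 branch applies.
R = 329.7·(74.93 − 60)^(-0.1332) = 329.7·14.93^(-0.1332) = 329.7·0.69761 = 230.003.
Rounded: 230.

230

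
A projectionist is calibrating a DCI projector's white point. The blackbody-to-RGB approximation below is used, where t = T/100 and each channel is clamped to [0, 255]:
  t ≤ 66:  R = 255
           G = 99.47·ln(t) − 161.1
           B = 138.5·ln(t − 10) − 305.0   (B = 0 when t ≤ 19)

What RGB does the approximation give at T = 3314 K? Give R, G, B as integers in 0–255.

t = 3314/100 = 33.14; the t ≤ 66 branch applies.
R = 255 by definition for t ≤ 66.
G = 99.47·ln 33.14 − 161.1 = 99.47·3.5007 − 161.1 = 187.119.
B = 138.5·ln(33.14 − 10) − 305.0 = 138.5·ln 23.14 − 305.0 = 138.5·3.1416 − 305.0 = 130.106.
Rounded: (255, 187, 130).

R=255, G=187, B=130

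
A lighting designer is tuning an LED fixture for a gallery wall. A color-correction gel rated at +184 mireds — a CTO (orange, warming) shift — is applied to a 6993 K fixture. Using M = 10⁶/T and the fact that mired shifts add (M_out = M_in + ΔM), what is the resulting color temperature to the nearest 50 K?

M_in = 10⁶/6993 = 143.00 mireds.
M_out = 143.00 + (+184) = 327.00 mireds.
T_out = 10⁶/327.00 = 3058.1 K → 3050 K.

3050 K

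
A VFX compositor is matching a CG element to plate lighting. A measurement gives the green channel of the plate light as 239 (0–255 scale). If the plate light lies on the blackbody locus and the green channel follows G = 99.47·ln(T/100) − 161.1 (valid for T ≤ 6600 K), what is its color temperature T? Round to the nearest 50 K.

ln t = (239 + 161.1) / 99.47 = 4.0223.
t = e^4.0223 = 55.830.
T = 100·t = 5583 K → 5600 K to the nearest 50 K.

5600 K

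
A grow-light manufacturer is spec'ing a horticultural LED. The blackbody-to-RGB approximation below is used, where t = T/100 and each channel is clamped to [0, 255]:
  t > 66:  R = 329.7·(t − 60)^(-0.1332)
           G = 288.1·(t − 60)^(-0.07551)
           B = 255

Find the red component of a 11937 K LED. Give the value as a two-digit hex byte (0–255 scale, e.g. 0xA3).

t = 11937/100 = 119.37; the t > 66 branch applies.
R = 329.7·(119.37 − 60)^(-0.1332) = 329.7·59.37^(-0.1332) = 329.7·0.58044 = 191.373.
Rounded: 191; in hex, 0xBF.

0xBF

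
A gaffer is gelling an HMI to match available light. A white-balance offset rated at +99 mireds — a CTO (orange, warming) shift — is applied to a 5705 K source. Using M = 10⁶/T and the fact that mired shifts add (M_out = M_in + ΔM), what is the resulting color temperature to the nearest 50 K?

3650 K

M_in = 10⁶/5705 = 175.28 mireds.
M_out = 175.28 + (+99) = 274.28 mireds.
T_out = 10⁶/274.28 = 3645.8 K → 3650 K.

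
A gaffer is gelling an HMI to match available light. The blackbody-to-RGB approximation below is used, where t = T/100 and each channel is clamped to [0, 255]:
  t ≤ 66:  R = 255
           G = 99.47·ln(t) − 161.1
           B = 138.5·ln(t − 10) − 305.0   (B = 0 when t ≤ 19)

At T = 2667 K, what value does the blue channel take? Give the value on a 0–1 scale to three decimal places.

t = 2667/100 = 26.67; the t ≤ 66 branch applies.
B = 138.5·ln(26.67 − 10) − 305.0 = 138.5·ln 16.67 − 305.0 = 138.5·2.8136 − 305.0 = 84.685.
On a 0–1 scale: 84.685/255 = 0.3321 → 0.332.

0.332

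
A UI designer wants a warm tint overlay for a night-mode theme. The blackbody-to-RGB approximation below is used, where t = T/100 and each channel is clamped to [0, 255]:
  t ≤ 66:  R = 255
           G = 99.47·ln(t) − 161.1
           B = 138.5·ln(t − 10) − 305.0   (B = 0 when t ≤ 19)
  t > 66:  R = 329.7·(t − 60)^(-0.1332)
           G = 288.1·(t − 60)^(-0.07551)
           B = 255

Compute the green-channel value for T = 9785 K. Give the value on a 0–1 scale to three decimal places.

t = 9785/100 = 97.85; the t > 66 branch applies.
G = 288.1·(97.85 − 60)^(-0.07551) = 288.1·37.85^(-0.07551) = 288.1·0.76005 = 218.969.
On a 0–1 scale: 218.969/255 = 0.8587 → 0.859.

0.859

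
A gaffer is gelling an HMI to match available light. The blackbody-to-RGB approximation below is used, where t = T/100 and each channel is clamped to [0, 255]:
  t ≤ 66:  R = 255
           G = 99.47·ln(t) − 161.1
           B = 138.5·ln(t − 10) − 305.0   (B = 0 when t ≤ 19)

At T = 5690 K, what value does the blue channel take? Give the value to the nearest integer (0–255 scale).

228

t = 5690/100 = 56.9; the t ≤ 66 branch applies.
B = 138.5·ln(56.9 − 10) − 305.0 = 138.5·ln 46.9 − 305.0 = 138.5·3.8480 − 305.0 = 227.950.
Rounded: 228.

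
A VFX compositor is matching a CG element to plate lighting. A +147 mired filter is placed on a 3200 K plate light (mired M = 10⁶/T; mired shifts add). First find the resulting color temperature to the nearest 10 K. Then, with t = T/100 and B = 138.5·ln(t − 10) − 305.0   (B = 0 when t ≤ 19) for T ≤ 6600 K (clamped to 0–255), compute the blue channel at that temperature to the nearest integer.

M_in = 10⁶/3200 = 312.50; M_out = 312.50 + (+147) = 459.50.
T_out = 10⁶/459.50 = 2176.3 K → 2180 K; t = 21.8.
B = 138.5·ln(21.8 − 10) − 305.0 = 138.5·ln 11.8 − 305.0 = 138.5·2.4681 − 305.0 = 36.832.
Rounded: 37.

37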